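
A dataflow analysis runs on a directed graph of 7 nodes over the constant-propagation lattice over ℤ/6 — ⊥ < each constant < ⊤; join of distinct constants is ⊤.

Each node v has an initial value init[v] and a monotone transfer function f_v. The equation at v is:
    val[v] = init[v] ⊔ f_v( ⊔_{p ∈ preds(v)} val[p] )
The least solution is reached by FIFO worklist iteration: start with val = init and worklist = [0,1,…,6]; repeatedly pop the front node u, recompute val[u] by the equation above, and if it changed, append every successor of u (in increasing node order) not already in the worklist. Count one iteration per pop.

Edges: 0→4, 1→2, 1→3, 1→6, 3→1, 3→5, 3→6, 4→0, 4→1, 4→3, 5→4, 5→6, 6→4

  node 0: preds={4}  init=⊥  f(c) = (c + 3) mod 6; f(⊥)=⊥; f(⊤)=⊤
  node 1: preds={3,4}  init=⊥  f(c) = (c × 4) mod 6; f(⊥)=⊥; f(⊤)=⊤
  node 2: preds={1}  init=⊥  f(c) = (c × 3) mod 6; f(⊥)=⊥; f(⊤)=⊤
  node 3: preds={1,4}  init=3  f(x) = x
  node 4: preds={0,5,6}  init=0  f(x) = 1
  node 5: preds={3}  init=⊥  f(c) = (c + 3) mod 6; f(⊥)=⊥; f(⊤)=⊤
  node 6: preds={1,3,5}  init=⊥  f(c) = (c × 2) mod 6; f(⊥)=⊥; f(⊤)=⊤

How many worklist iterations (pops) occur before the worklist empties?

Iteration log — 11 steps:
  step 1. node 0  ⊔preds=0  new=3  old=⊥  +wl: 
  step 2. node 1  ⊔preds=⊤  new=⊤  old=⊥  +wl: 
  step 3. node 2  ⊔preds=⊤  new=⊤  old=⊥  +wl: 
  step 4. node 3  ⊔preds=⊤  new=⊤  old=3  +wl: 1
  step 5. node 4  ⊔preds=3  new=⊤  old=0  +wl: 0,3
  step 6. node 5  ⊔preds=⊤  new=⊤  old=⊥  +wl: 4
  step 7. node 6  ⊔preds=⊤  new=⊤  old=⊥  +wl: 
  step 8. node 1  ⊔preds=⊤  new=⊤  stable
  step 9. node 0  ⊔preds=⊤  new=⊤  old=3  +wl: 
  step 10. node 3  ⊔preds=⊤  new=⊤  stable
  step 11. node 4  ⊔preds=⊤  new=⊤  stable

Least fixpoint reached:
  node 0: ⊤
  node 1: ⊤
  node 2: ⊤
  node 3: ⊤
  node 4: ⊤
  node 5: ⊤
  node 6: ⊤

11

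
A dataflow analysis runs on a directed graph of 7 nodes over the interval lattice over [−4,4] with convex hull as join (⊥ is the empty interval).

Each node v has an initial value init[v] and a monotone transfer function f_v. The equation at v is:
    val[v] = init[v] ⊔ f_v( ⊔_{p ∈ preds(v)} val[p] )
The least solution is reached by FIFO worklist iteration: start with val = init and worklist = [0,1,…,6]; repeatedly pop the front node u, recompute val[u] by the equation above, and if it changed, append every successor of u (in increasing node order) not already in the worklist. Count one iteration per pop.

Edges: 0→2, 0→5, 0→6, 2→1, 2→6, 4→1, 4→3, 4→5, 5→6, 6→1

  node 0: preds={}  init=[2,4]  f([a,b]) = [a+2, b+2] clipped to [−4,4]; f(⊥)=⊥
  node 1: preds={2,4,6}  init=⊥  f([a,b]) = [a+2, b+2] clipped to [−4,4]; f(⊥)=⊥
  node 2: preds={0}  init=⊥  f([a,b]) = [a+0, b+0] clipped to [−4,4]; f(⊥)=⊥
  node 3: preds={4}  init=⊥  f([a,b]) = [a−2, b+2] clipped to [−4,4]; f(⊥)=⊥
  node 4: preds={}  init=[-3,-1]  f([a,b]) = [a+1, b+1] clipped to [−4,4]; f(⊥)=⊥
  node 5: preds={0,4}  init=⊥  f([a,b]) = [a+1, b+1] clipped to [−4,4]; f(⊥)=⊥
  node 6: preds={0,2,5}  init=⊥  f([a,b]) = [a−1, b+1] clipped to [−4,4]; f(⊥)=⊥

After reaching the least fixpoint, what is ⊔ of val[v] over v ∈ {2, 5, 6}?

Iteration log — 8 steps:
  step 1. node 0  ⊔preds=⊥  new=[2,4]  stable
  step 2. node 1  ⊔preds=[-3,-1]  new=[-1,1]  old=⊥  +wl: 
  step 3. node 2  ⊔preds=[2,4]  new=[2,4]  old=⊥  +wl: 1
  step 4. node 3  ⊔preds=[-3,-1]  new=[-4,1]  old=⊥  +wl: 
  step 5. node 4  ⊔preds=⊥  new=[-3,-1]  stable
  step 6. node 5  ⊔preds=[-3,4]  new=[-2,4]  old=⊥  +wl: 
  step 7. node 6  ⊔preds=[-2,4]  new=[-3,4]  old=⊥  +wl: 
  step 8. node 1  ⊔preds=[-3,4]  new=[-1,4]  old=[-1,1]  +wl: 

Least fixpoint reached:
  node 0: [2,4]
  node 1: [-1,4]
  node 2: [2,4]
  node 3: [-4,1]
  node 4: [-3,-1]
  node 5: [-2,4]
  node 6: [-3,4]

[-3,4]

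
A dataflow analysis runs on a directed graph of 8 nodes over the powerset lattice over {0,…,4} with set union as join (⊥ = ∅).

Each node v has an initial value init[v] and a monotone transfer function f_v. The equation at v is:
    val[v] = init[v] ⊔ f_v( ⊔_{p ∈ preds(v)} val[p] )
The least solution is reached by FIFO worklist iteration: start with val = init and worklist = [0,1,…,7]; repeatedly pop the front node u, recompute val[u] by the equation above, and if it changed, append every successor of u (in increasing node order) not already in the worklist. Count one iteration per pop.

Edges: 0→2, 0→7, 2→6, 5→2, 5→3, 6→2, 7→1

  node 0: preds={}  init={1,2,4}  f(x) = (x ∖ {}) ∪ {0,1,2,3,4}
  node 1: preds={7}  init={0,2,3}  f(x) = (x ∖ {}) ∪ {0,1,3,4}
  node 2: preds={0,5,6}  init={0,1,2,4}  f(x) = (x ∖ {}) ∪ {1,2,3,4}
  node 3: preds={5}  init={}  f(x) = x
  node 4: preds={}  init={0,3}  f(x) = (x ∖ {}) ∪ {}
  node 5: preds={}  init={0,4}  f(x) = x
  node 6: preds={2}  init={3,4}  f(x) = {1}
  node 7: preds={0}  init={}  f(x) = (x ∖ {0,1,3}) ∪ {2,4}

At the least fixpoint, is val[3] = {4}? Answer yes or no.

Worklist (10 pops):
  #1 pop 0: in={} → {0,1,2,3,4} (was {1,2,4}); enqueue []
  #2 pop 1: in={} → {0,1,2,3,4} (was {0,2,3}); enqueue []
  #3 pop 2: in={0,1,2,3,4} → {0,1,2,3,4} (was {0,1,2,4}); enqueue []
  #4 pop 3: in={0,4} → {0,4} (was {}); enqueue []
  #5 pop 4: in={} → {0,3} (no change)
  #6 pop 5: in={} → {0,4} (no change)
  #7 pop 6: in={0,1,2,3,4} → {1,3,4} (was {3,4}); enqueue [2]
  #8 pop 7: in={0,1,2,3,4} → {2,4} (was {}); enqueue [1]
  #9 pop 2: in={0,1,2,3,4} → {0,1,2,3,4} (no change)
  #10 pop 1: in={2,4} → {0,1,2,3,4} (no change)

Fixpoint:
  val[0] = {0,1,2,3,4}
  val[1] = {0,1,2,3,4}
  val[2] = {0,1,2,3,4}
  val[3] = {0,4}
  val[4] = {0,3}
  val[5] = {0,4}
  val[6] = {1,3,4}
  val[7] = {2,4}

no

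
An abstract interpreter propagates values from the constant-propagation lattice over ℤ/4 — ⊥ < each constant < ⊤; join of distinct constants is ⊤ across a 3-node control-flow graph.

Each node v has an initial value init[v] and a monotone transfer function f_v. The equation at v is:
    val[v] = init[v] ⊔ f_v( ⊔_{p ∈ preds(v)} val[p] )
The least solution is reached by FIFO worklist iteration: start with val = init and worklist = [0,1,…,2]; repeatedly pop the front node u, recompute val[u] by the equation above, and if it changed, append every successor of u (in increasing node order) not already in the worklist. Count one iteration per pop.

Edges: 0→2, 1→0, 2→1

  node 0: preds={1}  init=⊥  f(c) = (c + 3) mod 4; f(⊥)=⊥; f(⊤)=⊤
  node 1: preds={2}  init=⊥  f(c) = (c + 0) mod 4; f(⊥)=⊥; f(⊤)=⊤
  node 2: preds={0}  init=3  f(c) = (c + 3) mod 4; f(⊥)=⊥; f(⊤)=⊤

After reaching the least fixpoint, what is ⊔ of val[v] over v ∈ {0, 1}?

⊤

Worklist (8 pops):
  #1 pop 0: in=⊥ → ⊥ (no change)
  #2 pop 1: in=3 → 3 (was ⊥); enqueue [0]
  #3 pop 2: in=⊥ → 3 (no change)
  #4 pop 0: in=3 → 2 (was ⊥); enqueue [2]
  #5 pop 2: in=2 → ⊤ (was 3); enqueue [1]
  #6 pop 1: in=⊤ → ⊤ (was 3); enqueue [0]
  #7 pop 0: in=⊤ → ⊤ (was 2); enqueue [2]
  #8 pop 2: in=⊤ → ⊤ (no change)

Fixpoint:
  val[0] = ⊤
  val[1] = ⊤
  val[2] = ⊤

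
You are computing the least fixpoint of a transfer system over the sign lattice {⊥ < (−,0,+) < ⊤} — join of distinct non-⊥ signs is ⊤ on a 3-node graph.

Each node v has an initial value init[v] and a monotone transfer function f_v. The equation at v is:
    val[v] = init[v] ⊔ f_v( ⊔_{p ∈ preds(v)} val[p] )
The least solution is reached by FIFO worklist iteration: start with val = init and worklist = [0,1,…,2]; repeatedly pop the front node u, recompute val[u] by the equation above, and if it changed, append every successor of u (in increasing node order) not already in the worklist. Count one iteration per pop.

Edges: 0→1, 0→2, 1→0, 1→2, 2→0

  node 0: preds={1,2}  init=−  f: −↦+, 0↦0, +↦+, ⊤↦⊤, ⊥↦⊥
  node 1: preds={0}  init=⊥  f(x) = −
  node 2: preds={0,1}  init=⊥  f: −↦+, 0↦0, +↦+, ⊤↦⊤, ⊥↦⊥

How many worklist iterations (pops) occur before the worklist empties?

Trace (7 dequeues):
  [1] u=0 | in ⊥ | out − | ==
  [2] u=1 | in − | out − | prev ⊥ | push {0}
  [3] u=2 | in − | out + | prev ⊥ | push {}
  [4] u=0 | in ⊤ | out ⊤ | prev − | push {1,2}
  [5] u=1 | in ⊤ | out − | ==
  [6] u=2 | in ⊤ | out ⊤ | prev + | push {0}
  [7] u=0 | in ⊤ | out ⊤ | ==

Converged values:
  [0] ⊤
  [1] −
  [2] ⊤

7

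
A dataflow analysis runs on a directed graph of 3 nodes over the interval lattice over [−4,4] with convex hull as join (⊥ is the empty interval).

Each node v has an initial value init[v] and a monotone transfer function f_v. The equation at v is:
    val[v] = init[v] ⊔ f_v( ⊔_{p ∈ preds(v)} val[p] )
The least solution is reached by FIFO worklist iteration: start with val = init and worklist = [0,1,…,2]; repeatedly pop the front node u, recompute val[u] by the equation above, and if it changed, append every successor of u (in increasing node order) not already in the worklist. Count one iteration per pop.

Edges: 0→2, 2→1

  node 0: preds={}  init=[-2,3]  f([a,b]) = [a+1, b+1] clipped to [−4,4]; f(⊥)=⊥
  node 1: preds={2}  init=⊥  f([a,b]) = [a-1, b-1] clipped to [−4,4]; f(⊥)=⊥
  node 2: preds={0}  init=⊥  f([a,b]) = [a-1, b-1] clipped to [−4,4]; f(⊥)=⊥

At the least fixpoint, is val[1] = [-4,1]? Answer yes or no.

Worklist (4 pops):
  #1 pop 0: in=⊥ → [-2,3] (no change)
  #2 pop 1: in=⊥ → ⊥ (no change)
  #3 pop 2: in=[-2,3] → [-3,2] (was ⊥); enqueue [1]
  #4 pop 1: in=[-3,2] → [-4,1] (was ⊥); enqueue []

Fixpoint:
  val[0] = [-2,3]
  val[1] = [-4,1]
  val[2] = [-3,2]

yes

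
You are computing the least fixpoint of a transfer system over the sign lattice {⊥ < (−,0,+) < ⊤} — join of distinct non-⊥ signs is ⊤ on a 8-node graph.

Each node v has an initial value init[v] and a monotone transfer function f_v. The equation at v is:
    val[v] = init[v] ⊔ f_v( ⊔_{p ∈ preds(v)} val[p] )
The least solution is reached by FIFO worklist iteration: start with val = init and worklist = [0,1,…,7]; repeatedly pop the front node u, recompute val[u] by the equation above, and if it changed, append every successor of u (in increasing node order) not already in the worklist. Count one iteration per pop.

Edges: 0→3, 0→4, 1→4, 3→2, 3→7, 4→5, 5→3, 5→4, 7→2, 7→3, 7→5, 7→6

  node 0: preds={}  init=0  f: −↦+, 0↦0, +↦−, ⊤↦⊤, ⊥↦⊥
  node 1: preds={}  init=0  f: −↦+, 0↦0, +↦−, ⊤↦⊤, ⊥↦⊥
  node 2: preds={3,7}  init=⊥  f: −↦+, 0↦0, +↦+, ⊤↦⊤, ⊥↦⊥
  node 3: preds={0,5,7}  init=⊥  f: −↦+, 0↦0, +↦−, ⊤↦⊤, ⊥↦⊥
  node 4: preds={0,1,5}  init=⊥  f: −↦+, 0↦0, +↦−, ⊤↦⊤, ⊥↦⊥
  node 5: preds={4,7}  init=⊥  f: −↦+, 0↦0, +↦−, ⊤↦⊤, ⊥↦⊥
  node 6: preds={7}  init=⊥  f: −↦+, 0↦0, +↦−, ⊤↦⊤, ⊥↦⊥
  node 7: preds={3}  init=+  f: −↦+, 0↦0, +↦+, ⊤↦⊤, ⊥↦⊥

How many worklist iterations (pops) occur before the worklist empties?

13

Worklist (13 pops):
  #1 pop 0: in=⊥ → 0 (no change)
  #2 pop 1: in=⊥ → 0 (no change)
  #3 pop 2: in=+ → + (was ⊥); enqueue []
  #4 pop 3: in=⊤ → ⊤ (was ⊥); enqueue [2]
  #5 pop 4: in=0 → 0 (was ⊥); enqueue []
  #6 pop 5: in=⊤ → ⊤ (was ⊥); enqueue [3,4]
  #7 pop 6: in=+ → − (was ⊥); enqueue []
  #8 pop 7: in=⊤ → ⊤ (was +); enqueue [5,6]
  #9 pop 2: in=⊤ → ⊤ (was +); enqueue []
  #10 pop 3: in=⊤ → ⊤ (no change)
  #11 pop 4: in=⊤ → ⊤ (was 0); enqueue []
  #12 pop 5: in=⊤ → ⊤ (no change)
  #13 pop 6: in=⊤ → ⊤ (was −); enqueue []

Fixpoint:
  val[0] = 0
  val[1] = 0
  val[2] = ⊤
  val[3] = ⊤
  val[4] = ⊤
  val[5] = ⊤
  val[6] = ⊤
  val[7] = ⊤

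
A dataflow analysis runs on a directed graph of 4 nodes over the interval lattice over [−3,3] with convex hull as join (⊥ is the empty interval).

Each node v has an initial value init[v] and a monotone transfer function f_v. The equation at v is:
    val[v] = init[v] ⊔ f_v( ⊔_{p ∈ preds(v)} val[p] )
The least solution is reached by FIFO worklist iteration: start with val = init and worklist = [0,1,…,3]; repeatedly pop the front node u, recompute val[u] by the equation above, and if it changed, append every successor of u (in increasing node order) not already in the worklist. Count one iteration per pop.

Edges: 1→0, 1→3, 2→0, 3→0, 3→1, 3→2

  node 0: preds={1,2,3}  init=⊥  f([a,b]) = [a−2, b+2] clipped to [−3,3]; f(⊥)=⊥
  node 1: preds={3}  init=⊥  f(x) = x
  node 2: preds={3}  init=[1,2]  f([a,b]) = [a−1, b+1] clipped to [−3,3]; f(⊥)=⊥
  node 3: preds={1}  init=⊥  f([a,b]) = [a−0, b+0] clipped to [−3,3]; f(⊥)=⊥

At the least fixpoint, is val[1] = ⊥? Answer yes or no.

yes

Trace (4 dequeues):
  [1] u=0 | in [1,2] | out [-1,3] | prev ⊥ | push {}
  [2] u=1 | in ⊥ | out ⊥ | ==
  [3] u=2 | in ⊥ | out [1,2] | ==
  [4] u=3 | in ⊥ | out ⊥ | ==

Converged values:
  [0] [-1,3]
  [1] ⊥
  [2] [1,2]
  [3] ⊥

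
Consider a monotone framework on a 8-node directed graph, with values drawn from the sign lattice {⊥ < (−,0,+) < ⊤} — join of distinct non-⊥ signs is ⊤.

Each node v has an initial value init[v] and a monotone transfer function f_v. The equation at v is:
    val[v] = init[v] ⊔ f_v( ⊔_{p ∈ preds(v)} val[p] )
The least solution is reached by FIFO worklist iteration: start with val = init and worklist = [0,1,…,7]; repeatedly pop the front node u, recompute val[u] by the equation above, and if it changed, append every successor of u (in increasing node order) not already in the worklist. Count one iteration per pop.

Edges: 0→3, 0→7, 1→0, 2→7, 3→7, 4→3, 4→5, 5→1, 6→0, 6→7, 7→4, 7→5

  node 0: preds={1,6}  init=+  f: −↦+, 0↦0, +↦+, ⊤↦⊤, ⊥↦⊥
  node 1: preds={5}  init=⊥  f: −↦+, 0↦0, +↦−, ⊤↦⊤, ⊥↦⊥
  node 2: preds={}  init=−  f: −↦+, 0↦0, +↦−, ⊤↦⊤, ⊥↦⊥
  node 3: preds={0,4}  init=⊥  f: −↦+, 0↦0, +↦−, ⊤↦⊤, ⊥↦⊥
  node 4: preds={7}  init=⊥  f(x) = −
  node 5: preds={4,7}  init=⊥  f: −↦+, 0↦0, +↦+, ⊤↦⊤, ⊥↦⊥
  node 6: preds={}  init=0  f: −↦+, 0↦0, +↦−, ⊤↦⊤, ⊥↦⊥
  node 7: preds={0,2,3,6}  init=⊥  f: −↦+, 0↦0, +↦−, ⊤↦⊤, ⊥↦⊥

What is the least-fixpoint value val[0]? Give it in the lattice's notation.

⊤

Trace (15 dequeues):
  [1] u=0 | in 0 | out ⊤ | prev + | push {}
  [2] u=1 | in ⊥ | out ⊥ | ==
  [3] u=2 | in ⊥ | out − | ==
  [4] u=3 | in ⊤ | out ⊤ | prev ⊥ | push {}
  [5] u=4 | in ⊥ | out − | prev ⊥ | push {3}
  [6] u=5 | in − | out + | prev ⊥ | push {1}
  [7] u=6 | in ⊥ | out 0 | ==
  [8] u=7 | in ⊤ | out ⊤ | prev ⊥ | push {4,5}
  [9] u=3 | in ⊤ | out ⊤ | ==
  [10] u=1 | in + | out − | prev ⊥ | push {0}
  [11] u=4 | in ⊤ | out − | ==
  [12] u=5 | in ⊤ | out ⊤ | prev + | push {1}
  [13] u=0 | in ⊤ | out ⊤ | ==
  [14] u=1 | in ⊤ | out ⊤ | prev − | push {0}
  [15] u=0 | in ⊤ | out ⊤ | ==

Converged values:
  [0] ⊤
  [1] ⊤
  [2] −
  [3] ⊤
  [4] −
  [5] ⊤
  [6] 0
  [7] ⊤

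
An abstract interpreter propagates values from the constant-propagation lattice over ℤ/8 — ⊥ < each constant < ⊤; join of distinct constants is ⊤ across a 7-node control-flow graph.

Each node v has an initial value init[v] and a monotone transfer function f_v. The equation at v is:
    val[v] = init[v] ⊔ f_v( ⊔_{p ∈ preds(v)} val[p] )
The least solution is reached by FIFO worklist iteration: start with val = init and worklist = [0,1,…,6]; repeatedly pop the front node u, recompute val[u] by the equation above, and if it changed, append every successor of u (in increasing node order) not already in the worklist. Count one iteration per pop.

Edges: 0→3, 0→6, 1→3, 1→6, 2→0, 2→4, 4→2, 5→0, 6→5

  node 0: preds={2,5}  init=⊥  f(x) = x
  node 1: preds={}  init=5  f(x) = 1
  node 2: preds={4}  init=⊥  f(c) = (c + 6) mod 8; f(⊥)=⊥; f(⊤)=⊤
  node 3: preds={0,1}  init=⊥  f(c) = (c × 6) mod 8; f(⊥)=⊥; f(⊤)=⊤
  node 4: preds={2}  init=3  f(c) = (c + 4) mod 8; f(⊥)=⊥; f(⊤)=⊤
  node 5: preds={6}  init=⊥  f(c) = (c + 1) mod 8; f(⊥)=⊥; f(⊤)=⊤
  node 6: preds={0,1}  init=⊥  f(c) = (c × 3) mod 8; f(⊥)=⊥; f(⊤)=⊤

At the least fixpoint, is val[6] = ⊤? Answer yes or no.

Iteration log — 16 steps:
  step 1. node 0  ⊔preds=⊥  new=⊥  stable
  step 2. node 1  ⊔preds=⊥  new=⊤  old=5  +wl: 
  step 3. node 2  ⊔preds=3  new=1  old=⊥  +wl: 0
  step 4. node 3  ⊔preds=⊤  new=⊤  old=⊥  +wl: 
  step 5. node 4  ⊔preds=1  new=⊤  old=3  +wl: 2
  step 6. node 5  ⊔preds=⊥  new=⊥  stable
  step 7. node 6  ⊔preds=⊤  new=⊤  old=⊥  +wl: 5
  step 8. node 0  ⊔preds=1  new=1  old=⊥  +wl: 3,6
  step 9. node 2  ⊔preds=⊤  new=⊤  old=1  +wl: 0,4
  step 10. node 5  ⊔preds=⊤  new=⊤  old=⊥  +wl: 
  step 11. node 3  ⊔preds=⊤  new=⊤  stable
  step 12. node 6  ⊔preds=⊤  new=⊤  stable
  step 13. node 0  ⊔preds=⊤  new=⊤  old=1  +wl: 3,6
  step 14. node 4  ⊔preds=⊤  new=⊤  stable
  step 15. node 3  ⊔preds=⊤  new=⊤  stable
  step 16. node 6  ⊔preds=⊤  new=⊤  stable

Least fixpoint reached:
  node 0: ⊤
  node 1: ⊤
  node 2: ⊤
  node 3: ⊤
  node 4: ⊤
  node 5: ⊤
  node 6: ⊤

yes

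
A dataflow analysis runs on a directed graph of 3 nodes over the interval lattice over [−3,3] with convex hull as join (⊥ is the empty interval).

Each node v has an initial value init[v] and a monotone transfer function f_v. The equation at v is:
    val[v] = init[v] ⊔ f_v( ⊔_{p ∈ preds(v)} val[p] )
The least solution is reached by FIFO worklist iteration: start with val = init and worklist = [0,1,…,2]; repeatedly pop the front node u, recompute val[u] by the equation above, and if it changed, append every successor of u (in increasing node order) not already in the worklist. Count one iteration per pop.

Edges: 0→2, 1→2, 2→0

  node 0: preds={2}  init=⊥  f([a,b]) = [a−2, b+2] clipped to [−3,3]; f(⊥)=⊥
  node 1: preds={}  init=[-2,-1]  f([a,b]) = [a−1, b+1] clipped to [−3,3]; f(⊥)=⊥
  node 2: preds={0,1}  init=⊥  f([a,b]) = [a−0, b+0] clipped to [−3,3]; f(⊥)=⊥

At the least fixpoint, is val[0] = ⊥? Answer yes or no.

no

Trace (8 dequeues):
  [1] u=0 | in ⊥ | out ⊥ | ==
  [2] u=1 | in ⊥ | out [-2,-1] | ==
  [3] u=2 | in [-2,-1] | out [-2,-1] | prev ⊥ | push {0}
  [4] u=0 | in [-2,-1] | out [-3,1] | prev ⊥ | push {2}
  [5] u=2 | in [-3,1] | out [-3,1] | prev [-2,-1] | push {0}
  [6] u=0 | in [-3,1] | out [-3,3] | prev [-3,1] | push {2}
  [7] u=2 | in [-3,3] | out [-3,3] | prev [-3,1] | push {0}
  [8] u=0 | in [-3,3] | out [-3,3] | ==

Converged values:
  [0] [-3,3]
  [1] [-2,-1]
  [2] [-3,3]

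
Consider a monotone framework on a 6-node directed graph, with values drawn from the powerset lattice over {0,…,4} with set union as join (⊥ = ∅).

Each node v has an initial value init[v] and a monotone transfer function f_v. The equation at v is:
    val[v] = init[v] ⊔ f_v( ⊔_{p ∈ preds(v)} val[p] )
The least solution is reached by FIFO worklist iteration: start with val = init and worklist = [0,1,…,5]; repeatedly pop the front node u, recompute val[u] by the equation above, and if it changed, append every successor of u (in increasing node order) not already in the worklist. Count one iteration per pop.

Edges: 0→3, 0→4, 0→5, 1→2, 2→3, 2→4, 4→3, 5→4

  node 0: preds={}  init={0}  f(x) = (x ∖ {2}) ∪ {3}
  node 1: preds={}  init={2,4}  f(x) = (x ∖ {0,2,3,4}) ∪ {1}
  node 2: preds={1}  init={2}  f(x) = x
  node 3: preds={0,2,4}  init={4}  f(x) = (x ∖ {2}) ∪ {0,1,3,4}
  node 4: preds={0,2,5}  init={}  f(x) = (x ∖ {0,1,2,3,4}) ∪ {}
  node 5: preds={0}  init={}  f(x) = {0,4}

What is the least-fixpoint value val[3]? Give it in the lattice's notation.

Worklist (7 pops):
  #1 pop 0: in={} → {0,3} (was {0}); enqueue []
  #2 pop 1: in={} → {1,2,4} (was {2,4}); enqueue []
  #3 pop 2: in={1,2,4} → {1,2,4} (was {2}); enqueue []
  #4 pop 3: in={0,1,2,3,4} → {0,1,3,4} (was {4}); enqueue []
  #5 pop 4: in={0,1,2,3,4} → {} (no change)
  #6 pop 5: in={0,3} → {0,4} (was {}); enqueue [4]
  #7 pop 4: in={0,1,2,3,4} → {} (no change)

Fixpoint:
  val[0] = {0,3}
  val[1] = {1,2,4}
  val[2] = {1,2,4}
  val[3] = {0,1,3,4}
  val[4] = {}
  val[5] = {0,4}

{0,1,3,4}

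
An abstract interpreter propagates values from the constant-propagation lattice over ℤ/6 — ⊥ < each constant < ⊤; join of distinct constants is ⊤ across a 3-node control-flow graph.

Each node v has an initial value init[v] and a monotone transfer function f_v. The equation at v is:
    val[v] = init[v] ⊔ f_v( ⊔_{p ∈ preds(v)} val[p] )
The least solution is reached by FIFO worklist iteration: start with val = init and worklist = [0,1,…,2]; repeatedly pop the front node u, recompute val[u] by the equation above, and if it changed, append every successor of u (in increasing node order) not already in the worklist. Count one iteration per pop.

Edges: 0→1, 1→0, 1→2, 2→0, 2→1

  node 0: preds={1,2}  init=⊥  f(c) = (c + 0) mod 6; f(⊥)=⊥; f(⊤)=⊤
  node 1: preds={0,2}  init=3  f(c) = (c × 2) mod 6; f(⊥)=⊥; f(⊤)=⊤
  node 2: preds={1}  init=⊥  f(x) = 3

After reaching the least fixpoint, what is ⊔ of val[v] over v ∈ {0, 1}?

⊤

Worklist (5 pops):
  #1 pop 0: in=3 → 3 (was ⊥); enqueue []
  #2 pop 1: in=3 → ⊤ (was 3); enqueue [0]
  #3 pop 2: in=⊤ → 3 (was ⊥); enqueue [1]
  #4 pop 0: in=⊤ → ⊤ (was 3); enqueue []
  #5 pop 1: in=⊤ → ⊤ (no change)

Fixpoint:
  val[0] = ⊤
  val[1] = ⊤
  val[2] = 3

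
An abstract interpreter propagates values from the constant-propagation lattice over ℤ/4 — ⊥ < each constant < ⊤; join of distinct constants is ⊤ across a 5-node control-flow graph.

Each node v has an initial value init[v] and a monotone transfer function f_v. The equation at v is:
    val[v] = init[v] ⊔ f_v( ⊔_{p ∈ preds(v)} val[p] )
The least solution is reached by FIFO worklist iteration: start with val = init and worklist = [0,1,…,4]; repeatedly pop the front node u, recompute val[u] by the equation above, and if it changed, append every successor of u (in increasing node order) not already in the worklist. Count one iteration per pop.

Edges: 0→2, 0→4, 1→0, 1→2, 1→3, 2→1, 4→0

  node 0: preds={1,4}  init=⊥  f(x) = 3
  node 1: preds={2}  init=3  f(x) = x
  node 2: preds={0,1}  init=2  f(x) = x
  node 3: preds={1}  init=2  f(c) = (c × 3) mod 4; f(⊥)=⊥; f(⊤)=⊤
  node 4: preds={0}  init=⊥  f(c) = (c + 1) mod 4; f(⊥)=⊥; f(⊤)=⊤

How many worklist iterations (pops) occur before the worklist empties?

7

Worklist (7 pops):
  #1 pop 0: in=3 → 3 (was ⊥); enqueue []
  #2 pop 1: in=2 → ⊤ (was 3); enqueue [0]
  #3 pop 2: in=⊤ → ⊤ (was 2); enqueue [1]
  #4 pop 3: in=⊤ → ⊤ (was 2); enqueue []
  #5 pop 4: in=3 → 0 (was ⊥); enqueue []
  #6 pop 0: in=⊤ → 3 (no change)
  #7 pop 1: in=⊤ → ⊤ (no change)

Fixpoint:
  val[0] = 3
  val[1] = ⊤
  val[2] = ⊤
  val[3] = ⊤
  val[4] = 0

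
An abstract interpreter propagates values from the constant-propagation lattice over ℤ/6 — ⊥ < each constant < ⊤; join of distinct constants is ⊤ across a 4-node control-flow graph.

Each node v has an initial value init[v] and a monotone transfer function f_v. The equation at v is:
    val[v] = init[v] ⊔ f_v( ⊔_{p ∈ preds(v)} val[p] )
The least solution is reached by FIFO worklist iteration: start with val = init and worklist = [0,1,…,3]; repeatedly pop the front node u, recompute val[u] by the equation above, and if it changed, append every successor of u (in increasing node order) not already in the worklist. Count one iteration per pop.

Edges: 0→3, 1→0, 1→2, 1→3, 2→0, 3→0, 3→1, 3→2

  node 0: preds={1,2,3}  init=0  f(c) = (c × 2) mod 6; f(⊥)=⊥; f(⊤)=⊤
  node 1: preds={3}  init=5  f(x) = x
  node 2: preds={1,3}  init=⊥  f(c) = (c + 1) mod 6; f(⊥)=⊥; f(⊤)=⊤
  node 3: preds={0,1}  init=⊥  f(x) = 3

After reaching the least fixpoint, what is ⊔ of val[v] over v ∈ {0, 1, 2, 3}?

Iteration log — 9 steps:
  step 1. node 0  ⊔preds=5  new=⊤  old=0  +wl: 
  step 2. node 1  ⊔preds=⊥  new=5  stable
  step 3. node 2  ⊔preds=5  new=0  old=⊥  +wl: 0
  step 4. node 3  ⊔preds=⊤  new=3  old=⊥  +wl: 1,2
  step 5. node 0  ⊔preds=⊤  new=⊤  stable
  step 6. node 1  ⊔preds=3  new=⊤  old=5  +wl: 0,3
  step 7. node 2  ⊔preds=⊤  new=⊤  old=0  +wl: 
  step 8. node 0  ⊔preds=⊤  new=⊤  stable
  step 9. node 3  ⊔preds=⊤  new=3  stable

Least fixpoint reached:
  node 0: ⊤
  node 1: ⊤
  node 2: ⊤
  node 3: 3

⊤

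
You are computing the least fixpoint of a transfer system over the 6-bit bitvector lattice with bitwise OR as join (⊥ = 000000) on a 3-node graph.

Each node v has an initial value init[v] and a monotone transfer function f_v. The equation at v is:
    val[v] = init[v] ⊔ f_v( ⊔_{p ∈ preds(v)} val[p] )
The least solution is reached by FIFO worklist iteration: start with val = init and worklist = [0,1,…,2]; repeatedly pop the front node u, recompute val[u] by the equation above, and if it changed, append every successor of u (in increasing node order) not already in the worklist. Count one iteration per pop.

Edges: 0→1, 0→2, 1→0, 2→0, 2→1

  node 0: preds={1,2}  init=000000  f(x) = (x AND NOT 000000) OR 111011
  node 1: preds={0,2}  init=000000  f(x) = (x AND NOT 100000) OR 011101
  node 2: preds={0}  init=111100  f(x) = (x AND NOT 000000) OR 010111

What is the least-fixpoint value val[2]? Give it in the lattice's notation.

111111

Iteration log — 5 steps:
  step 1. node 0  ⊔preds=111100  new=111111  old=000000  +wl: 
  step 2. node 1  ⊔preds=111111  new=011111  old=000000  +wl: 0
  step 3. node 2  ⊔preds=111111  new=111111  old=111100  +wl: 1
  step 4. node 0  ⊔preds=111111  new=111111  stable
  step 5. node 1  ⊔preds=111111  new=011111  stable

Least fixpoint reached:
  node 0: 111111
  node 1: 011111
  node 2: 111111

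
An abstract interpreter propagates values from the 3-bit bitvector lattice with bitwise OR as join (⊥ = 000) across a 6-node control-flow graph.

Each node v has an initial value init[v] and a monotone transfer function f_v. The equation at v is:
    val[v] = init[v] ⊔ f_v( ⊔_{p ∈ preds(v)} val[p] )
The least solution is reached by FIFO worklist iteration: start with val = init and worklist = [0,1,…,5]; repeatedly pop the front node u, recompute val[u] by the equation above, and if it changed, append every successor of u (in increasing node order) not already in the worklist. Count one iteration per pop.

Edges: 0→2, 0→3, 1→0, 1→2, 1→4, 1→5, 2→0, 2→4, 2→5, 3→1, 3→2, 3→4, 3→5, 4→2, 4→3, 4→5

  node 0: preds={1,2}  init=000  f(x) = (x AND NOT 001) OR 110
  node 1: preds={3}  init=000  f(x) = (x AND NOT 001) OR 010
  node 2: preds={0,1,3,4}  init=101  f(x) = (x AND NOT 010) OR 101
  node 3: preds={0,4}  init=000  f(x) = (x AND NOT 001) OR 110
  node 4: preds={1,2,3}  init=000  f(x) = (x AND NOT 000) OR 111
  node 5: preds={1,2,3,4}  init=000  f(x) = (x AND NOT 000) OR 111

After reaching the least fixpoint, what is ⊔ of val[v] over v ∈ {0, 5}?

Trace (13 dequeues):
  [1] u=0 | in 101 | out 110 | prev 000 | push {}
  [2] u=1 | in 000 | out 010 | prev 000 | push {0}
  [3] u=2 | in 110 | out 101 | ==
  [4] u=3 | in 110 | out 110 | prev 000 | push {1,2}
  [5] u=4 | in 111 | out 111 | prev 000 | push {3}
  [6] u=5 | in 111 | out 111 | prev 000 | push {}
  [7] u=0 | in 111 | out 110 | ==
  [8] u=1 | in 110 | out 110 | prev 010 | push {0,4,5}
  [9] u=2 | in 111 | out 101 | ==
  [10] u=3 | in 111 | out 110 | ==
  [11] u=0 | in 111 | out 110 | ==
  [12] u=4 | in 111 | out 111 | ==
  [13] u=5 | in 111 | out 111 | ==

Converged values:
  [0] 110
  [1] 110
  [2] 101
  [3] 110
  [4] 111
  [5] 111

111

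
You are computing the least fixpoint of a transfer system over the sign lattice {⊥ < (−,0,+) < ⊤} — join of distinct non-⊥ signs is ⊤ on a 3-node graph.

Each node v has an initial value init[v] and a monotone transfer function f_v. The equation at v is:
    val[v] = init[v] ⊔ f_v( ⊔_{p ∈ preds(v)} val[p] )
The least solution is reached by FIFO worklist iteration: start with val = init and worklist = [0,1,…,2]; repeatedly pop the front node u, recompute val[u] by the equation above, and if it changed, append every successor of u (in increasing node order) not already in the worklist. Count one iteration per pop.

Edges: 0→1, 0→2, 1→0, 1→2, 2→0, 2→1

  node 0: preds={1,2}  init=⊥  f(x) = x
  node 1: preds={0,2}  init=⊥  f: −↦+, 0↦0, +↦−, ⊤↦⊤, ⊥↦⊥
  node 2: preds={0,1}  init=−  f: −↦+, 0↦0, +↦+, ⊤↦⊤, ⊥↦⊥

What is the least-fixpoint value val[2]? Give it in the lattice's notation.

Worklist (7 pops):
  #1 pop 0: in=− → − (was ⊥); enqueue []
  #2 pop 1: in=− → + (was ⊥); enqueue [0]
  #3 pop 2: in=⊤ → ⊤ (was −); enqueue [1]
  #4 pop 0: in=⊤ → ⊤ (was −); enqueue [2]
  #5 pop 1: in=⊤ → ⊤ (was +); enqueue [0]
  #6 pop 2: in=⊤ → ⊤ (no change)
  #7 pop 0: in=⊤ → ⊤ (no change)

Fixpoint:
  val[0] = ⊤
  val[1] = ⊤
  val[2] = ⊤

⊤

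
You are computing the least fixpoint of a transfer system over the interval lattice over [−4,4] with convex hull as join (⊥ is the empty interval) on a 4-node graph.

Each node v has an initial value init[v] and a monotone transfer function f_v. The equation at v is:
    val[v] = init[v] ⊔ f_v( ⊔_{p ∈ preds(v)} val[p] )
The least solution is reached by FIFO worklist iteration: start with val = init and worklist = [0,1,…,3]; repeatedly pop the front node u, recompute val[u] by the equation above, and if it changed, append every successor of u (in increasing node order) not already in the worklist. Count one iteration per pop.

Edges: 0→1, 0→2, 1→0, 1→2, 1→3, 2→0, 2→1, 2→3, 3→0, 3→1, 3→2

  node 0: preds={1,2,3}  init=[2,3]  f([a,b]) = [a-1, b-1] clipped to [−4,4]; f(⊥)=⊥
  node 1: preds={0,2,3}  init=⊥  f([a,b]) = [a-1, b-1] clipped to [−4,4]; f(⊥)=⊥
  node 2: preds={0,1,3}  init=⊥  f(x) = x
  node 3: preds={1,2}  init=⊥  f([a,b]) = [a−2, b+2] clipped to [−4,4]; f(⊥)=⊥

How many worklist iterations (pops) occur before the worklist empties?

Iteration log — 14 steps:
  step 1. node 0  ⊔preds=⊥  new=[2,3]  stable
  step 2. node 1  ⊔preds=[2,3]  new=[1,2]  old=⊥  +wl: 0
  step 3. node 2  ⊔preds=[1,3]  new=[1,3]  old=⊥  +wl: 1
  step 4. node 3  ⊔preds=[1,3]  new=[-1,4]  old=⊥  +wl: 2
  step 5. node 0  ⊔preds=[-1,4]  new=[-2,3]  old=[2,3]  +wl: 
  step 6. node 1  ⊔preds=[-2,4]  new=[-3,3]  old=[1,2]  +wl: 0,3
  step 7. node 2  ⊔preds=[-3,4]  new=[-3,4]  old=[1,3]  +wl: 1
  step 8. node 0  ⊔preds=[-3,4]  new=[-4,3]  old=[-2,3]  +wl: 2
  step 9. node 3  ⊔preds=[-3,4]  new=[-4,4]  old=[-1,4]  +wl: 0
  step 10. node 1  ⊔preds=[-4,4]  new=[-4,3]  old=[-3,3]  +wl: 3
  step 11. node 2  ⊔preds=[-4,4]  new=[-4,4]  old=[-3,4]  +wl: 1
  step 12. node 0  ⊔preds=[-4,4]  new=[-4,3]  stable
  step 13. node 3  ⊔preds=[-4,4]  new=[-4,4]  stable
  step 14. node 1  ⊔preds=[-4,4]  new=[-4,3]  stable

Least fixpoint reached:
  node 0: [-4,3]
  node 1: [-4,3]
  node 2: [-4,4]
  node 3: [-4,4]

14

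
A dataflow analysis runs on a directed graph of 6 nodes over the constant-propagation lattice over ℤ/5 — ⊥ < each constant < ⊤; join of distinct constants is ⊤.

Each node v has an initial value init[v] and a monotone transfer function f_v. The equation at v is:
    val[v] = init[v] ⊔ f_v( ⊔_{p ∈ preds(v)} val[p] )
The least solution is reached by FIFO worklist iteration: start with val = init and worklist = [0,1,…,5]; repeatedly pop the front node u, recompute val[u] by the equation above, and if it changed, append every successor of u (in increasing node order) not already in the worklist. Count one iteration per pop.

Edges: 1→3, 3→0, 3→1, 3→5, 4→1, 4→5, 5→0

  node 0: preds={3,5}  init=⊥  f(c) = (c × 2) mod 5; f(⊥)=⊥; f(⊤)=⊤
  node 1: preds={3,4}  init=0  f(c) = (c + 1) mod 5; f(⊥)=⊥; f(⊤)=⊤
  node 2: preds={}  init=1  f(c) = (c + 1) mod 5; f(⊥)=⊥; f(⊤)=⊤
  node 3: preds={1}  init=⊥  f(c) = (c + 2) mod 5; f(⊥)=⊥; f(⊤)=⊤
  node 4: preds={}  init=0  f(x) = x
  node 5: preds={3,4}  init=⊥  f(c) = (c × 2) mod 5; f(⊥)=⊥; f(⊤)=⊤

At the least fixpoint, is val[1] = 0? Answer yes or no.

Worklist (8 pops):
  #1 pop 0: in=⊥ → ⊥ (no change)
  #2 pop 1: in=0 → ⊤ (was 0); enqueue []
  #3 pop 2: in=⊥ → 1 (no change)
  #4 pop 3: in=⊤ → ⊤ (was ⊥); enqueue [0,1]
  #5 pop 4: in=⊥ → 0 (no change)
  #6 pop 5: in=⊤ → ⊤ (was ⊥); enqueue []
  #7 pop 0: in=⊤ → ⊤ (was ⊥); enqueue []
  #8 pop 1: in=⊤ → ⊤ (no change)

Fixpoint:
  val[0] = ⊤
  val[1] = ⊤
  val[2] = 1
  val[3] = ⊤
  val[4] = 0
  val[5] = ⊤

no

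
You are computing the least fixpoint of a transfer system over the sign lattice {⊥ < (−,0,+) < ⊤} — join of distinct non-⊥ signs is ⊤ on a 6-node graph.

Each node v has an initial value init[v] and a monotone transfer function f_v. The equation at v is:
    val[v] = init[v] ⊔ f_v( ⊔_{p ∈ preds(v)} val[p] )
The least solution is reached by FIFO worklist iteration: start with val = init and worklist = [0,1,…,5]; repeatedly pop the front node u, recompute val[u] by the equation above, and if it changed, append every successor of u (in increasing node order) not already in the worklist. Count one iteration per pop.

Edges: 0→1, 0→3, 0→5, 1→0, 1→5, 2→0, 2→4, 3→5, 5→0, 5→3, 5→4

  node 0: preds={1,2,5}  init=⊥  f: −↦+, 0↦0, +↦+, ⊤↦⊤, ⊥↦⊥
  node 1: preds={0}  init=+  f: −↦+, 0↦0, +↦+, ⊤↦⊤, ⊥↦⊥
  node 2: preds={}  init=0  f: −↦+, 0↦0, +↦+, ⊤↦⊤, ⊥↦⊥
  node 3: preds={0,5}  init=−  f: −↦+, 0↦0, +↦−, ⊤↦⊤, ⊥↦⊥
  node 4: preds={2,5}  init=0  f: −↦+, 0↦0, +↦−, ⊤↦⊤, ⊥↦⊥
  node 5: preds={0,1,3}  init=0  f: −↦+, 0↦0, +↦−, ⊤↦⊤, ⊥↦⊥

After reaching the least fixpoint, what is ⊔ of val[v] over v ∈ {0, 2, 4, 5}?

⊤

Iteration log — 9 steps:
  step 1. node 0  ⊔preds=⊤  new=⊤  old=⊥  +wl: 
  step 2. node 1  ⊔preds=⊤  new=⊤  old=+  +wl: 0
  step 3. node 2  ⊔preds=⊥  new=0  stable
  step 4. node 3  ⊔preds=⊤  new=⊤  old=−  +wl: 
  step 5. node 4  ⊔preds=0  new=0  stable
  step 6. node 5  ⊔preds=⊤  new=⊤  old=0  +wl: 3,4
  step 7. node 0  ⊔preds=⊤  new=⊤  stable
  step 8. node 3  ⊔preds=⊤  new=⊤  stable
  step 9. node 4  ⊔preds=⊤  new=⊤  old=0  +wl: 

Least fixpoint reached:
  node 0: ⊤
  node 1: ⊤
  node 2: 0
  node 3: ⊤
  node 4: ⊤
  node 5: ⊤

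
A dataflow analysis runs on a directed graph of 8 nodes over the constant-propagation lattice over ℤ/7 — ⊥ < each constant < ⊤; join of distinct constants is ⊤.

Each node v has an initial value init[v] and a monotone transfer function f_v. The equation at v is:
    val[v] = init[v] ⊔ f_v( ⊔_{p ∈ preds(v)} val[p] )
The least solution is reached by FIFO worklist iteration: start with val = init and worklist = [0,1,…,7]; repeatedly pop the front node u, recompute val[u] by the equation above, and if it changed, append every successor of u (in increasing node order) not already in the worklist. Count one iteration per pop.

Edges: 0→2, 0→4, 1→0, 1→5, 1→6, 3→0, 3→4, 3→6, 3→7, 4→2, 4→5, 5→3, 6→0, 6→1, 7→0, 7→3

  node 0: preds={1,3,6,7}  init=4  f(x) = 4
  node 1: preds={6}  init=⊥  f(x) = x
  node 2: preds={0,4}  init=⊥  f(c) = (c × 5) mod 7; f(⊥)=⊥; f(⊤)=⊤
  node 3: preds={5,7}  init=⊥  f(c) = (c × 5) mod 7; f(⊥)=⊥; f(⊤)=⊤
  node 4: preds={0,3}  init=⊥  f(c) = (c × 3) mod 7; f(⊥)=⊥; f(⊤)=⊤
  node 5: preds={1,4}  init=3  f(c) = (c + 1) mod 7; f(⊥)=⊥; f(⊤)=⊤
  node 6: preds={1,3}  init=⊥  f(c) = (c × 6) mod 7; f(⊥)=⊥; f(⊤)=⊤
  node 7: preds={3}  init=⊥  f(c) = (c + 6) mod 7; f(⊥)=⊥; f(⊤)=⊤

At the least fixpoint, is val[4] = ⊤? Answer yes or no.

Trace (23 dequeues):
  [1] u=0 | in ⊥ | out 4 | ==
  [2] u=1 | in ⊥ | out ⊥ | ==
  [3] u=2 | in 4 | out 6 | prev ⊥ | push {}
  [4] u=3 | in 3 | out 1 | prev ⊥ | push {0}
  [5] u=4 | in ⊤ | out ⊤ | prev ⊥ | push {2}
  [6] u=5 | in ⊤ | out ⊤ | prev 3 | push {3}
  [7] u=6 | in 1 | out 6 | prev ⊥ | push {1}
  [8] u=7 | in 1 | out 0 | prev ⊥ | push {}
  [9] u=0 | in ⊤ | out 4 | ==
  [10] u=2 | in ⊤ | out ⊤ | prev 6 | push {}
  [11] u=3 | in ⊤ | out ⊤ | prev 1 | push {0,4,6,7}
  [12] u=1 | in 6 | out 6 | prev ⊥ | push {5}
  [13] u=0 | in ⊤ | out 4 | ==
  [14] u=4 | in ⊤ | out ⊤ | ==
  [15] u=6 | in ⊤ | out ⊤ | prev 6 | push {0,1}
  [16] u=7 | in ⊤ | out ⊤ | prev 0 | push {3}
  [17] u=5 | in ⊤ | out ⊤ | ==
  [18] u=0 | in ⊤ | out 4 | ==
  [19] u=1 | in ⊤ | out ⊤ | prev 6 | push {0,5,6}
  [20] u=3 | in ⊤ | out ⊤ | ==
  [21] u=0 | in ⊤ | out 4 | ==
  [22] u=5 | in ⊤ | out ⊤ | ==
  [23] u=6 | in ⊤ | out ⊤ | ==

Converged values:
  [0] 4
  [1] ⊤
  [2] ⊤
  [3] ⊤
  [4] ⊤
  [5] ⊤
  [6] ⊤
  [7] ⊤

yes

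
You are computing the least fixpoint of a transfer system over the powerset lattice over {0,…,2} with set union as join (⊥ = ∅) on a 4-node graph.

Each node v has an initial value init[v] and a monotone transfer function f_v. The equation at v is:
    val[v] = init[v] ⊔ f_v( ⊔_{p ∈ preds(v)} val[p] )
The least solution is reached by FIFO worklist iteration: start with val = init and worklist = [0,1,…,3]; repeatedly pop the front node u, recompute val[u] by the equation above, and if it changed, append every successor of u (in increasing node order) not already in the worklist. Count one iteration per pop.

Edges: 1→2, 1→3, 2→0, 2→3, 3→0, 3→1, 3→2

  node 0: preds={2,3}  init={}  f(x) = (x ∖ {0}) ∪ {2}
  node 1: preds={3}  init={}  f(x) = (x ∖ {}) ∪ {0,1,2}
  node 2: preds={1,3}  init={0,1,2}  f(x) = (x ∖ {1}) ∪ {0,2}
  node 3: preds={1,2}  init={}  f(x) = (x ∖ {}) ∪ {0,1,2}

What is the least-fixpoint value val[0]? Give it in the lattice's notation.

{1,2}

Iteration log — 7 steps:
  step 1. node 0  ⊔preds={0,1,2}  new={1,2}  old={}  +wl: 
  step 2. node 1  ⊔preds={}  new={0,1,2}  old={}  +wl: 
  step 3. node 2  ⊔preds={0,1,2}  new={0,1,2}  stable
  step 4. node 3  ⊔preds={0,1,2}  new={0,1,2}  old={}  +wl: 0,1,2
  step 5. node 0  ⊔preds={0,1,2}  new={1,2}  stable
  step 6. node 1  ⊔preds={0,1,2}  new={0,1,2}  stable
  step 7. node 2  ⊔preds={0,1,2}  new={0,1,2}  stable

Least fixpoint reached:
  node 0: {1,2}
  node 1: {0,1,2}
  node 2: {0,1,2}
  node 3: {0,1,2}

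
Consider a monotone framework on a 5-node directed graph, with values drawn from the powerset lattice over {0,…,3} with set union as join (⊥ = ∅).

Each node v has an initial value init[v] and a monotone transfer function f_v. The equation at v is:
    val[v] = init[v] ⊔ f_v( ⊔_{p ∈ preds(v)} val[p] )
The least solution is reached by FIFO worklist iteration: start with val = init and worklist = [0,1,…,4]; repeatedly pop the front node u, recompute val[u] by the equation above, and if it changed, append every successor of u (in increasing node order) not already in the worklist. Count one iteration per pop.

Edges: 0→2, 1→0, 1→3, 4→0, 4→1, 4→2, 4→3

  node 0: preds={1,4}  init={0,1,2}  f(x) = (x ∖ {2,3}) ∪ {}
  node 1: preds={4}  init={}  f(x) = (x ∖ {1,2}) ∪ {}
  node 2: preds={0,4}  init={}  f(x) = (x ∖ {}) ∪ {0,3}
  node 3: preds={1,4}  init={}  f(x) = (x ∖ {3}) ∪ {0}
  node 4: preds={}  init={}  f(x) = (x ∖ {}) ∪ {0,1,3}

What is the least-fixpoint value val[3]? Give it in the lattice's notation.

{0,1}

Iteration log — 10 steps:
  step 1. node 0  ⊔preds={}  new={0,1,2}  stable
  step 2. node 1  ⊔preds={}  new={}  stable
  step 3. node 2  ⊔preds={0,1,2}  new={0,1,2,3}  old={}  +wl: 
  step 4. node 3  ⊔preds={}  new={0}  old={}  +wl: 
  step 5. node 4  ⊔preds={}  new={0,1,3}  old={}  +wl: 0,1,2,3
  step 6. node 0  ⊔preds={0,1,3}  new={0,1,2}  stable
  step 7. node 1  ⊔preds={0,1,3}  new={0,3}  old={}  +wl: 0
  step 8. node 2  ⊔preds={0,1,2,3}  new={0,1,2,3}  stable
  step 9. node 3  ⊔preds={0,1,3}  new={0,1}  old={0}  +wl: 
  step 10. node 0  ⊔preds={0,1,3}  new={0,1,2}  stable

Least fixpoint reached:
  node 0: {0,1,2}
  node 1: {0,3}
  node 2: {0,1,2,3}
  node 3: {0,1}
  node 4: {0,1,3}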